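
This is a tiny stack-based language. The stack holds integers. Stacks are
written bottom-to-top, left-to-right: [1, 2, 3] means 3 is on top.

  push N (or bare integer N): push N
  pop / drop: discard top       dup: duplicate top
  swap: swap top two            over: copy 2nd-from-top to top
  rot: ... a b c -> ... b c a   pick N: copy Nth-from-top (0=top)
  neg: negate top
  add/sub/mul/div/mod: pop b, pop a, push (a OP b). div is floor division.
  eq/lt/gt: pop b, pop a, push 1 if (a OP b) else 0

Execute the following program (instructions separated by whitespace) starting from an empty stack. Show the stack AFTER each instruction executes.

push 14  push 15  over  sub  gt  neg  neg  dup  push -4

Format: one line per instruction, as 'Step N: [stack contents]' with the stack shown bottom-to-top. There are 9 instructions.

Step 1: [14]
Step 2: [14, 15]
Step 3: [14, 15, 14]
Step 4: [14, 1]
Step 5: [1]
Step 6: [-1]
Step 7: [1]
Step 8: [1, 1]
Step 9: [1, 1, -4]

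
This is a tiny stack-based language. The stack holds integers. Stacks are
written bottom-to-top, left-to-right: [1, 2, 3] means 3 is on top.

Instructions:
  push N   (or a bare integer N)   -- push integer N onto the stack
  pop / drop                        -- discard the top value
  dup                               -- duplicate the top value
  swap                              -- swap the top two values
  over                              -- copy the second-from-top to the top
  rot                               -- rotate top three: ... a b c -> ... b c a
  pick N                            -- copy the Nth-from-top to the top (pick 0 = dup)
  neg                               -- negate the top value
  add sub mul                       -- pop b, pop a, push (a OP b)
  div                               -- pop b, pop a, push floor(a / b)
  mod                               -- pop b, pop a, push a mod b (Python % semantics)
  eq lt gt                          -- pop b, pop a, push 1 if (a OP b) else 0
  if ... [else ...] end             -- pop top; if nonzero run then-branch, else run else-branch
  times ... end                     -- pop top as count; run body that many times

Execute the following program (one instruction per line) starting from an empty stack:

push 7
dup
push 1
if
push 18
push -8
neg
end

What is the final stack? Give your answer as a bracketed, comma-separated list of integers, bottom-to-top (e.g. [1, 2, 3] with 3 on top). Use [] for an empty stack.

Answer: [7, 7, 18, 8]

Derivation:
After 'push 7': [7]
After 'dup': [7, 7]
After 'push 1': [7, 7, 1]
After 'if': [7, 7]
After 'push 18': [7, 7, 18]
After 'push -8': [7, 7, 18, -8]
After 'neg': [7, 7, 18, 8]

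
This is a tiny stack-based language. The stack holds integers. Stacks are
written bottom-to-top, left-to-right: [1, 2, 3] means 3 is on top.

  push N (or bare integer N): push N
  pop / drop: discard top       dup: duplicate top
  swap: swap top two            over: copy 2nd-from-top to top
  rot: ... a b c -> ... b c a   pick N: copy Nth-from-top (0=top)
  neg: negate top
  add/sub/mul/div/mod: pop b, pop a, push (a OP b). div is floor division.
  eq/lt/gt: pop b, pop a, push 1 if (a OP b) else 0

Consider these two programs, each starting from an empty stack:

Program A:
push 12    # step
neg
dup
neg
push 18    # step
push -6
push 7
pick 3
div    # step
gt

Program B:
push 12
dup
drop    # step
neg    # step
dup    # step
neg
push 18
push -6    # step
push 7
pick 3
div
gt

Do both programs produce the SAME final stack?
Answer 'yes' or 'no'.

Program A trace:
  After 'push 12': [12]
  After 'neg': [-12]
  After 'dup': [-12, -12]
  After 'neg': [-12, 12]
  After 'push 18': [-12, 12, 18]
  After 'push -6': [-12, 12, 18, -6]
  After 'push 7': [-12, 12, 18, -6, 7]
  After 'pick 3': [-12, 12, 18, -6, 7, 12]
  After 'div': [-12, 12, 18, -6, 0]
  After 'gt': [-12, 12, 18, 0]
Program A final stack: [-12, 12, 18, 0]

Program B trace:
  After 'push 12': [12]
  After 'dup': [12, 12]
  After 'drop': [12]
  After 'neg': [-12]
  After 'dup': [-12, -12]
  After 'neg': [-12, 12]
  After 'push 18': [-12, 12, 18]
  After 'push -6': [-12, 12, 18, -6]
  After 'push 7': [-12, 12, 18, -6, 7]
  After 'pick 3': [-12, 12, 18, -6, 7, 12]
  After 'div': [-12, 12, 18, -6, 0]
  After 'gt': [-12, 12, 18, 0]
Program B final stack: [-12, 12, 18, 0]
Same: yes

Answer: yes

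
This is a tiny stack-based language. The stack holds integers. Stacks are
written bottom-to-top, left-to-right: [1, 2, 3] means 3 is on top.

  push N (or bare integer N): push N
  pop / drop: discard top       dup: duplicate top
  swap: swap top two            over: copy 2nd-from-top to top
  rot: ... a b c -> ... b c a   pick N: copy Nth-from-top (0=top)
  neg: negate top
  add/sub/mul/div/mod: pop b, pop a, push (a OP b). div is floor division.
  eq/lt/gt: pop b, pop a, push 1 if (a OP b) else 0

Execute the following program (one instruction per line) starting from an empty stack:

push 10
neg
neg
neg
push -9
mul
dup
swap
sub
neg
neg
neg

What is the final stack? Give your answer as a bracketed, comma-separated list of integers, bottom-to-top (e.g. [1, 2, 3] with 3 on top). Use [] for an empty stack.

After 'push 10': [10]
After 'neg': [-10]
After 'neg': [10]
After 'neg': [-10]
After 'push -9': [-10, -9]
After 'mul': [90]
After 'dup': [90, 90]
After 'swap': [90, 90]
After 'sub': [0]
After 'neg': [0]
After 'neg': [0]
After 'neg': [0]

Answer: [0]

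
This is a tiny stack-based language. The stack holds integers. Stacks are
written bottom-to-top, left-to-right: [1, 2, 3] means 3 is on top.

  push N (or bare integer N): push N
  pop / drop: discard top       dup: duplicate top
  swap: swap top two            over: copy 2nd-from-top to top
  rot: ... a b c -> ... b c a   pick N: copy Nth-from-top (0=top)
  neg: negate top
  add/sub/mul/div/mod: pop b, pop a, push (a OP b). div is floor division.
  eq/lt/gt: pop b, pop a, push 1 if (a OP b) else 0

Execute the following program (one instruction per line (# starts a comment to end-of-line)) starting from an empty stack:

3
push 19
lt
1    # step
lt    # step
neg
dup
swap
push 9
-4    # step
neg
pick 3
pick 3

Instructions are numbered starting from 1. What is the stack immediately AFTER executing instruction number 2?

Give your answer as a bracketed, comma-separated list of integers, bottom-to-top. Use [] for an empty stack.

Answer: [3, 19]

Derivation:
Step 1 ('3'): [3]
Step 2 ('push 19'): [3, 19]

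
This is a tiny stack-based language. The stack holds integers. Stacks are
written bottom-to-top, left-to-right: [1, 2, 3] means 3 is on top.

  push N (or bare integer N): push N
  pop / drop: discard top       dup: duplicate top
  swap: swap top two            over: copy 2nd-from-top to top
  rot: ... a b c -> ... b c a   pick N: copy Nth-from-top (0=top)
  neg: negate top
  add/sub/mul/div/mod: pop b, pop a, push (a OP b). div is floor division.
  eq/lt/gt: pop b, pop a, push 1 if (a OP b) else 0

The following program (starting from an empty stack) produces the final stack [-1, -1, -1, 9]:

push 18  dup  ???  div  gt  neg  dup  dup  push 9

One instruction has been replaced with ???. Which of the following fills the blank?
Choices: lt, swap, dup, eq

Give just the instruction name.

Answer: dup

Derivation:
Stack before ???: [18, 18]
Stack after ???:  [18, 18, 18]
Checking each choice:
  lt: stack underflow (need 2, have 1)
  swap: stack underflow (need 2, have 1)
  dup: MATCH
  eq: stack underflow (need 2, have 1)


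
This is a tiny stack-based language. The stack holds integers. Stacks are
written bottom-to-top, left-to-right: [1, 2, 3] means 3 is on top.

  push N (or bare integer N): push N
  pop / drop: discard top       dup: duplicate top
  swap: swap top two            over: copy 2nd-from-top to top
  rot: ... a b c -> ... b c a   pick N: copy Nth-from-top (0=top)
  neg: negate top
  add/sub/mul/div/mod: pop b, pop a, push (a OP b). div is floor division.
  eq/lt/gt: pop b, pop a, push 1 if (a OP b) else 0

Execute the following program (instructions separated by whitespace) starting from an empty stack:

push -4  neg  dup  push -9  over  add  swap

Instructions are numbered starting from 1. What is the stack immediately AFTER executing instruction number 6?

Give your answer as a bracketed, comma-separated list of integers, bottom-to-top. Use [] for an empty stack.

Answer: [4, 4, -5]

Derivation:
Step 1 ('push -4'): [-4]
Step 2 ('neg'): [4]
Step 3 ('dup'): [4, 4]
Step 4 ('push -9'): [4, 4, -9]
Step 5 ('over'): [4, 4, -9, 4]
Step 6 ('add'): [4, 4, -5]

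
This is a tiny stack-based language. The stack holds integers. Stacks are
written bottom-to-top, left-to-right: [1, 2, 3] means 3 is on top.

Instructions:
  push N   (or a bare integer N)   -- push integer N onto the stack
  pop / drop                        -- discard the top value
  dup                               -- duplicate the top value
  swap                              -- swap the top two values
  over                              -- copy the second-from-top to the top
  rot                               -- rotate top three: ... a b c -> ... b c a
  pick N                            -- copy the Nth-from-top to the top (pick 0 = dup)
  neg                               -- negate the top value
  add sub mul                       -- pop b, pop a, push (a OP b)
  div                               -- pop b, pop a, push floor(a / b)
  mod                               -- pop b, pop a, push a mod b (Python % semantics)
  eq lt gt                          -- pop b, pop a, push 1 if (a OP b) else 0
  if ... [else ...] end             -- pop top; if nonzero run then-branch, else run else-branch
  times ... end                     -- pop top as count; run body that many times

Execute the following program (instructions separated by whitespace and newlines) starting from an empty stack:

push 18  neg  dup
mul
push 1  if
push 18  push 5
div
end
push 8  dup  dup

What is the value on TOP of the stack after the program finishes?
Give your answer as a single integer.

Answer: 8

Derivation:
After 'push 18': [18]
After 'neg': [-18]
After 'dup': [-18, -18]
After 'mul': [324]
After 'push 1': [324, 1]
After 'if': [324]
After 'push 18': [324, 18]
After 'push 5': [324, 18, 5]
After 'div': [324, 3]
After 'push 8': [324, 3, 8]
After 'dup': [324, 3, 8, 8]
After 'dup': [324, 3, 8, 8, 8]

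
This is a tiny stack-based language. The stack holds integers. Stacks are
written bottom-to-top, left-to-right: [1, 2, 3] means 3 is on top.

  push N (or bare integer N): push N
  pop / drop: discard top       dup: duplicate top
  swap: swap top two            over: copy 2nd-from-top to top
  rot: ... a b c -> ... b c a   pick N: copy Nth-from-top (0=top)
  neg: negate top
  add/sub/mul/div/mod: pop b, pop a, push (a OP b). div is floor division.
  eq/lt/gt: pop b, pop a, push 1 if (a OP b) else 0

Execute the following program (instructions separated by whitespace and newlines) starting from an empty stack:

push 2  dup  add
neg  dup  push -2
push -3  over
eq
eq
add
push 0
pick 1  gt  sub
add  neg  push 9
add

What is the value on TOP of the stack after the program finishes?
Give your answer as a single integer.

After 'push 2': [2]
After 'dup': [2, 2]
After 'add': [4]
After 'neg': [-4]
After 'dup': [-4, -4]
After 'push -2': [-4, -4, -2]
After 'push -3': [-4, -4, -2, -3]
After 'over': [-4, -4, -2, -3, -2]
After 'eq': [-4, -4, -2, 0]
After 'eq': [-4, -4, 0]
After 'add': [-4, -4]
After 'push 0': [-4, -4, 0]
After 'pick 1': [-4, -4, 0, -4]
After 'gt': [-4, -4, 1]
After 'sub': [-4, -5]
After 'add': [-9]
After 'neg': [9]
After 'push 9': [9, 9]
After 'add': [18]

Answer: 18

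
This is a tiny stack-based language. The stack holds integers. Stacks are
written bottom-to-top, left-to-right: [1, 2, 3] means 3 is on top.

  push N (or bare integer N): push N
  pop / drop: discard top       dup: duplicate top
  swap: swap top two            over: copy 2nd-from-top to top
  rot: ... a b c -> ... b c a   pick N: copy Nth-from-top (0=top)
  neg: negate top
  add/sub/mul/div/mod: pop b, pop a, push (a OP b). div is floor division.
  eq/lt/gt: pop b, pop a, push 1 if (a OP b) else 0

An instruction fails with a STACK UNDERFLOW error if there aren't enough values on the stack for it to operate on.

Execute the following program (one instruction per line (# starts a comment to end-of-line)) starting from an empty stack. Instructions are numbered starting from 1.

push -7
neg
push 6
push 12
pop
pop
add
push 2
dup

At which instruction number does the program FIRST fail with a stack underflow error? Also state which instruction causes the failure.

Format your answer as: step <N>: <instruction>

Answer: step 7: add

Derivation:
Step 1 ('push -7'): stack = [-7], depth = 1
Step 2 ('neg'): stack = [7], depth = 1
Step 3 ('push 6'): stack = [7, 6], depth = 2
Step 4 ('push 12'): stack = [7, 6, 12], depth = 3
Step 5 ('pop'): stack = [7, 6], depth = 2
Step 6 ('pop'): stack = [7], depth = 1
Step 7 ('add'): needs 2 value(s) but depth is 1 — STACK UNDERFLOW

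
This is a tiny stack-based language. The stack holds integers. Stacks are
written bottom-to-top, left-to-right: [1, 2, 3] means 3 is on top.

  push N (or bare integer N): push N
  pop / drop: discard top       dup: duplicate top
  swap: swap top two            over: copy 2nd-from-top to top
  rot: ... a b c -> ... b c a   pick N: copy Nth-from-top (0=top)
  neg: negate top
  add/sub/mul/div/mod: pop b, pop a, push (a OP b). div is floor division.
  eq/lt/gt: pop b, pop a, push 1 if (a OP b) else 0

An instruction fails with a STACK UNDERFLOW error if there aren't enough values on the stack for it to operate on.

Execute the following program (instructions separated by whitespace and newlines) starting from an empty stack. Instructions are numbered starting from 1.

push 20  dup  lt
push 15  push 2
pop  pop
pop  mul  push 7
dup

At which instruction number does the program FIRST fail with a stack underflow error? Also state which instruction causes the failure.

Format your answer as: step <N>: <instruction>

Answer: step 9: mul

Derivation:
Step 1 ('push 20'): stack = [20], depth = 1
Step 2 ('dup'): stack = [20, 20], depth = 2
Step 3 ('lt'): stack = [0], depth = 1
Step 4 ('push 15'): stack = [0, 15], depth = 2
Step 5 ('push 2'): stack = [0, 15, 2], depth = 3
Step 6 ('pop'): stack = [0, 15], depth = 2
Step 7 ('pop'): stack = [0], depth = 1
Step 8 ('pop'): stack = [], depth = 0
Step 9 ('mul'): needs 2 value(s) but depth is 0 — STACK UNDERFLOW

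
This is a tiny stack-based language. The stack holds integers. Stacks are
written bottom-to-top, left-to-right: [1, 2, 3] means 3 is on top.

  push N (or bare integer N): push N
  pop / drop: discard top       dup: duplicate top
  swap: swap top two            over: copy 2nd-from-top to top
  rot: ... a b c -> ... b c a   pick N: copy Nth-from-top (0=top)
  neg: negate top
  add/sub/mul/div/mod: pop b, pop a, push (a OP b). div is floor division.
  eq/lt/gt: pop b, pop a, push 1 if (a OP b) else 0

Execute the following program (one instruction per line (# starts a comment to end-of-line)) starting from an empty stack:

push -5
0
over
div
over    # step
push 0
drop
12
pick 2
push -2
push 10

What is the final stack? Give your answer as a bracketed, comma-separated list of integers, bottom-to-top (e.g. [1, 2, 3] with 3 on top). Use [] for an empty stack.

After 'push -5': [-5]
After 'push 0': [-5, 0]
After 'over': [-5, 0, -5]
After 'div': [-5, 0]
After 'over': [-5, 0, -5]
After 'push 0': [-5, 0, -5, 0]
After 'drop': [-5, 0, -5]
After 'push 12': [-5, 0, -5, 12]
After 'pick 2': [-5, 0, -5, 12, 0]
After 'push -2': [-5, 0, -5, 12, 0, -2]
After 'push 10': [-5, 0, -5, 12, 0, -2, 10]

Answer: [-5, 0, -5, 12, 0, -2, 10]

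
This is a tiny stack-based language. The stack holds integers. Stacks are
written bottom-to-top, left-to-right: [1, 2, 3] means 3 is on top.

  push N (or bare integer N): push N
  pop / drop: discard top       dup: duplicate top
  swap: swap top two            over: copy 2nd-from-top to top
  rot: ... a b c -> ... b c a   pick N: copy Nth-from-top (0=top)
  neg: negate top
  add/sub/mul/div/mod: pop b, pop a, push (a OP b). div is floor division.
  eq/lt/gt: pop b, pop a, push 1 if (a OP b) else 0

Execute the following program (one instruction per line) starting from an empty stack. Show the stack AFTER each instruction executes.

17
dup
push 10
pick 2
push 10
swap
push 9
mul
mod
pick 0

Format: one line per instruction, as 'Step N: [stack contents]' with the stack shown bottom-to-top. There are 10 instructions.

Step 1: [17]
Step 2: [17, 17]
Step 3: [17, 17, 10]
Step 4: [17, 17, 10, 17]
Step 5: [17, 17, 10, 17, 10]
Step 6: [17, 17, 10, 10, 17]
Step 7: [17, 17, 10, 10, 17, 9]
Step 8: [17, 17, 10, 10, 153]
Step 9: [17, 17, 10, 10]
Step 10: [17, 17, 10, 10, 10]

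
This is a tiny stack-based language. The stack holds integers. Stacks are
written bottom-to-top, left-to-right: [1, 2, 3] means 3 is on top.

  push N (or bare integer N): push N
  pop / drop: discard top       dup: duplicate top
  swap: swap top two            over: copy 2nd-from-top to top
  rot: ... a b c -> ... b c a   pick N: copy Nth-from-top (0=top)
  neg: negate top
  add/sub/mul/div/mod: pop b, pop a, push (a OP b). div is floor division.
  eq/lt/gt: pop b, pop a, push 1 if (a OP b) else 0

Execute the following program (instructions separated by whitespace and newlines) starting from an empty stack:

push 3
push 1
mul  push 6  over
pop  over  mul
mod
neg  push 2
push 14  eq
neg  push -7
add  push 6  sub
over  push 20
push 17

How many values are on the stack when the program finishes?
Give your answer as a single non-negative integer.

After 'push 3': stack = [3] (depth 1)
After 'push 1': stack = [3, 1] (depth 2)
After 'mul': stack = [3] (depth 1)
After 'push 6': stack = [3, 6] (depth 2)
After 'over': stack = [3, 6, 3] (depth 3)
After 'pop': stack = [3, 6] (depth 2)
After 'over': stack = [3, 6, 3] (depth 3)
After 'mul': stack = [3, 18] (depth 2)
After 'mod': stack = [3] (depth 1)
After 'neg': stack = [-3] (depth 1)
  ...
After 'push 14': stack = [-3, 2, 14] (depth 3)
After 'eq': stack = [-3, 0] (depth 2)
After 'neg': stack = [-3, 0] (depth 2)
After 'push -7': stack = [-3, 0, -7] (depth 3)
After 'add': stack = [-3, -7] (depth 2)
After 'push 6': stack = [-3, -7, 6] (depth 3)
After 'sub': stack = [-3, -13] (depth 2)
After 'over': stack = [-3, -13, -3] (depth 3)
After 'push 20': stack = [-3, -13, -3, 20] (depth 4)
After 'push 17': stack = [-3, -13, -3, 20, 17] (depth 5)

Answer: 5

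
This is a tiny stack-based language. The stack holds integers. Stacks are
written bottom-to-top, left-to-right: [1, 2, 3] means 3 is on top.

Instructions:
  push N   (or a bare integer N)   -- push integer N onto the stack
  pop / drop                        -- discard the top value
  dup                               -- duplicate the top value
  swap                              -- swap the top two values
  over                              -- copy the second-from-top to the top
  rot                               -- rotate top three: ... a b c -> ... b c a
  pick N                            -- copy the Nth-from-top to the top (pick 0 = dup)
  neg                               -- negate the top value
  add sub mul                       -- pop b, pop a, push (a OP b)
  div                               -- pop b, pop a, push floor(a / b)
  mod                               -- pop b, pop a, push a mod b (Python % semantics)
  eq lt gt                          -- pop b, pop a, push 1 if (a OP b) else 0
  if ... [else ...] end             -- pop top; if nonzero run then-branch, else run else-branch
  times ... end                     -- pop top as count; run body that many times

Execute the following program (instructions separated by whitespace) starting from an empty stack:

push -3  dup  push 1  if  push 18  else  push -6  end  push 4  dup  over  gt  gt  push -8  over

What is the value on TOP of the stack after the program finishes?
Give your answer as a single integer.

Answer: 1

Derivation:
After 'push -3': [-3]
After 'dup': [-3, -3]
After 'push 1': [-3, -3, 1]
After 'if': [-3, -3]
After 'push 18': [-3, -3, 18]
After 'push 4': [-3, -3, 18, 4]
After 'dup': [-3, -3, 18, 4, 4]
After 'over': [-3, -3, 18, 4, 4, 4]
After 'gt': [-3, -3, 18, 4, 0]
After 'gt': [-3, -3, 18, 1]
After 'push -8': [-3, -3, 18, 1, -8]
After 'over': [-3, -3, 18, 1, -8, 1]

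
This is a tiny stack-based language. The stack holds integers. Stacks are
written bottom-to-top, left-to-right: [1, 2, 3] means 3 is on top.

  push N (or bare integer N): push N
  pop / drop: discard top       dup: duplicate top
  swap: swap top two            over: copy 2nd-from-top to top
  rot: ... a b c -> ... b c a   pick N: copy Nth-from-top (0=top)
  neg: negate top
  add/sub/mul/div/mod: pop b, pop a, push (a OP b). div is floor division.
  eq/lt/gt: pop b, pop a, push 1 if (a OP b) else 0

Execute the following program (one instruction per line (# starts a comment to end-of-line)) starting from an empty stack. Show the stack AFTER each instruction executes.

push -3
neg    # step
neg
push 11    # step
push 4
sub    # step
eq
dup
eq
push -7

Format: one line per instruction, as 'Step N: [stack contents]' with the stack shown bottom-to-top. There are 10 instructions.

Step 1: [-3]
Step 2: [3]
Step 3: [-3]
Step 4: [-3, 11]
Step 5: [-3, 11, 4]
Step 6: [-3, 7]
Step 7: [0]
Step 8: [0, 0]
Step 9: [1]
Step 10: [1, -7]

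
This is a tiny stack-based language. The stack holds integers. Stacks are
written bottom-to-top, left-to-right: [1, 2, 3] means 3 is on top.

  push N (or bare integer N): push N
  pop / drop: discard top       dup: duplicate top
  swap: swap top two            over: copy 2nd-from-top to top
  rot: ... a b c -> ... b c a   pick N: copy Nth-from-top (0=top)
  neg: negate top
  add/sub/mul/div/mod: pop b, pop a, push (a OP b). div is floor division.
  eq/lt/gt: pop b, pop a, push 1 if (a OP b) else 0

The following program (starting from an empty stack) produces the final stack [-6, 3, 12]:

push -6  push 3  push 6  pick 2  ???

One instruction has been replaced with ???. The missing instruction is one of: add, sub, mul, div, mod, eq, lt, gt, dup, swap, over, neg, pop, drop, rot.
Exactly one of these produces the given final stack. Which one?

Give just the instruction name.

Answer: sub

Derivation:
Stack before ???: [-6, 3, 6, -6]
Stack after ???:  [-6, 3, 12]
The instruction that transforms [-6, 3, 6, -6] -> [-6, 3, 12] is: sub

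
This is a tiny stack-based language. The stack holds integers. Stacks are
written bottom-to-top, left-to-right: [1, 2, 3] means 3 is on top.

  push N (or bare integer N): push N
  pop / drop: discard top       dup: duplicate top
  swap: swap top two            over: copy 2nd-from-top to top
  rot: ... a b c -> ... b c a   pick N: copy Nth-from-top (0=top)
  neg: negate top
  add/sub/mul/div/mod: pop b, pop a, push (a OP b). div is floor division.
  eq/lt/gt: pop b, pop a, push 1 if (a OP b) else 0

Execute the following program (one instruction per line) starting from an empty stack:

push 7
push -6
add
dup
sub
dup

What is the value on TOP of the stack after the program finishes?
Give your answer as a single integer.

Answer: 0

Derivation:
After 'push 7': [7]
After 'push -6': [7, -6]
After 'add': [1]
After 'dup': [1, 1]
After 'sub': [0]
After 'dup': [0, 0]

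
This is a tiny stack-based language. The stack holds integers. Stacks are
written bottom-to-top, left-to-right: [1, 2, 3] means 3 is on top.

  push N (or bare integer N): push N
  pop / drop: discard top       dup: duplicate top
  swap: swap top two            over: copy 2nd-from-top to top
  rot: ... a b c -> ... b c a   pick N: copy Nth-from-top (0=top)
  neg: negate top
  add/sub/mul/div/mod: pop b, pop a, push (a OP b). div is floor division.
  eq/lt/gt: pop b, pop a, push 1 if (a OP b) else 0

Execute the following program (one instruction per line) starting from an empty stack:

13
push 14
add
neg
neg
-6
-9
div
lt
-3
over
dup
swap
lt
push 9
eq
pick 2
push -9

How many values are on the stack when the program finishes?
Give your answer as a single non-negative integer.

Answer: 5

Derivation:
After 'push 13': stack = [13] (depth 1)
After 'push 14': stack = [13, 14] (depth 2)
After 'add': stack = [27] (depth 1)
After 'neg': stack = [-27] (depth 1)
After 'neg': stack = [27] (depth 1)
After 'push -6': stack = [27, -6] (depth 2)
After 'push -9': stack = [27, -6, -9] (depth 3)
After 'div': stack = [27, 0] (depth 2)
After 'lt': stack = [0] (depth 1)
After 'push -3': stack = [0, -3] (depth 2)
After 'over': stack = [0, -3, 0] (depth 3)
After 'dup': stack = [0, -3, 0, 0] (depth 4)
After 'swap': stack = [0, -3, 0, 0] (depth 4)
After 'lt': stack = [0, -3, 0] (depth 3)
After 'push 9': stack = [0, -3, 0, 9] (depth 4)
After 'eq': stack = [0, -3, 0] (depth 3)
After 'pick 2': stack = [0, -3, 0, 0] (depth 4)
After 'push -9': stack = [0, -3, 0, 0, -9] (depth 5)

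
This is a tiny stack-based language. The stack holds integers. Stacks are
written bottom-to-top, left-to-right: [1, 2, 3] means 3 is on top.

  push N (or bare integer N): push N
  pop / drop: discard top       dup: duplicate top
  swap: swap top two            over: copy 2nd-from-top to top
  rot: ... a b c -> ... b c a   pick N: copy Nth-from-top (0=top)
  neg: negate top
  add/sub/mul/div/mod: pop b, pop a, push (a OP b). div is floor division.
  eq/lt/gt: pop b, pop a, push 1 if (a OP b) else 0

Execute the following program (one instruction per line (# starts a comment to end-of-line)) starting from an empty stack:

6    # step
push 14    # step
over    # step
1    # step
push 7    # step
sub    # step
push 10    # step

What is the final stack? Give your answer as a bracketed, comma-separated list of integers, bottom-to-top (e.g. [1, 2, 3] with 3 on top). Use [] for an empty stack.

Answer: [6, 14, 6, -6, 10]

Derivation:
After 'push 6': [6]
After 'push 14': [6, 14]
After 'over': [6, 14, 6]
After 'push 1': [6, 14, 6, 1]
After 'push 7': [6, 14, 6, 1, 7]
After 'sub': [6, 14, 6, -6]
After 'push 10': [6, 14, 6, -6, 10]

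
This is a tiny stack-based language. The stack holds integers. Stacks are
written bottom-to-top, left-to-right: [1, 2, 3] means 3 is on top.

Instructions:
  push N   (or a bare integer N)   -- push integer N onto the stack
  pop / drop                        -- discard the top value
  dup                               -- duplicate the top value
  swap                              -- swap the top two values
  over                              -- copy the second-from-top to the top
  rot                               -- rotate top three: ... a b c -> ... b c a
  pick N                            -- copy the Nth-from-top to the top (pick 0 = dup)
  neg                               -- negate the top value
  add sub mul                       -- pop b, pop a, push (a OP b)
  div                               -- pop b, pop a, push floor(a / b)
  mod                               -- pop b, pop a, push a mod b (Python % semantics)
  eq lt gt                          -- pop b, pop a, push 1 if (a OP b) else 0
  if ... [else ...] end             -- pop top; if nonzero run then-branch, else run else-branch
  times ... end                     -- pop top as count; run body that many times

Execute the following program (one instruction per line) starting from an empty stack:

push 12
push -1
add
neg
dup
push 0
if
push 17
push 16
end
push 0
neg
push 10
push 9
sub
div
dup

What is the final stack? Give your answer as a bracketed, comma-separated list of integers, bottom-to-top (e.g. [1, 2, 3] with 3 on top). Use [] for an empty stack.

After 'push 12': [12]
After 'push -1': [12, -1]
After 'add': [11]
After 'neg': [-11]
After 'dup': [-11, -11]
After 'push 0': [-11, -11, 0]
After 'if': [-11, -11]
After 'push 0': [-11, -11, 0]
After 'neg': [-11, -11, 0]
After 'push 10': [-11, -11, 0, 10]
After 'push 9': [-11, -11, 0, 10, 9]
After 'sub': [-11, -11, 0, 1]
After 'div': [-11, -11, 0]
After 'dup': [-11, -11, 0, 0]

Answer: [-11, -11, 0, 0]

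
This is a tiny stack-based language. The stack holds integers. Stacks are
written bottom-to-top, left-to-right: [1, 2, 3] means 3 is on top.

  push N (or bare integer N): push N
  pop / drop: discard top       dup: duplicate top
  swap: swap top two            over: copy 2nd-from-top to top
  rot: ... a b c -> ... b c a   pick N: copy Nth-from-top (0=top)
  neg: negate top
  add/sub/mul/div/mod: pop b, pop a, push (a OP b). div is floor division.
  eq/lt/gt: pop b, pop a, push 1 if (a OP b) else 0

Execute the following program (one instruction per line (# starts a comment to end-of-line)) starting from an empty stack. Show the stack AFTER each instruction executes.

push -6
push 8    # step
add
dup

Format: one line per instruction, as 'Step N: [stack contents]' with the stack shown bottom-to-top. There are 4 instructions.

Step 1: [-6]
Step 2: [-6, 8]
Step 3: [2]
Step 4: [2, 2]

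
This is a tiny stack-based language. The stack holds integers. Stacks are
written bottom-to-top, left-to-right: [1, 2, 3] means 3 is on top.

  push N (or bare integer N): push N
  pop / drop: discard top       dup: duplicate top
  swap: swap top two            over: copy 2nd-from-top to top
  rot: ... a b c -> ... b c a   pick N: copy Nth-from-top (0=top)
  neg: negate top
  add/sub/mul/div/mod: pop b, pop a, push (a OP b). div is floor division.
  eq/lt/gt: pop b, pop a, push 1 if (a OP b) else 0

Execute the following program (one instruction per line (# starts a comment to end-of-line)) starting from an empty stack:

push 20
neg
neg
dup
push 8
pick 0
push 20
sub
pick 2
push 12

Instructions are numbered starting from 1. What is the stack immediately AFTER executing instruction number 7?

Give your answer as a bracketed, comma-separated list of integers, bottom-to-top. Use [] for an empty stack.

Step 1 ('push 20'): [20]
Step 2 ('neg'): [-20]
Step 3 ('neg'): [20]
Step 4 ('dup'): [20, 20]
Step 5 ('push 8'): [20, 20, 8]
Step 6 ('pick 0'): [20, 20, 8, 8]
Step 7 ('push 20'): [20, 20, 8, 8, 20]

Answer: [20, 20, 8, 8, 20]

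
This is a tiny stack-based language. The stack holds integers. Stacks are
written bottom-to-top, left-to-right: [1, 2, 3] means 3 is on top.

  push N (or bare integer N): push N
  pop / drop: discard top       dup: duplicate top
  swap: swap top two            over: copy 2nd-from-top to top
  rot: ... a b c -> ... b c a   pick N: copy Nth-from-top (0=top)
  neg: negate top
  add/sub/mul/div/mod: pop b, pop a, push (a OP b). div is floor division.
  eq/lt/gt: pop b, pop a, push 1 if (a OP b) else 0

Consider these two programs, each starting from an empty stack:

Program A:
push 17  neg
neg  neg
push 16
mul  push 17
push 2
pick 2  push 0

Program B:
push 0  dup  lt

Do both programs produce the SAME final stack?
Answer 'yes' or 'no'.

Answer: no

Derivation:
Program A trace:
  After 'push 17': [17]
  After 'neg': [-17]
  After 'neg': [17]
  After 'neg': [-17]
  After 'push 16': [-17, 16]
  After 'mul': [-272]
  After 'push 17': [-272, 17]
  After 'push 2': [-272, 17, 2]
  After 'pick 2': [-272, 17, 2, -272]
  After 'push 0': [-272, 17, 2, -272, 0]
Program A final stack: [-272, 17, 2, -272, 0]

Program B trace:
  After 'push 0': [0]
  After 'dup': [0, 0]
  After 'lt': [0]
Program B final stack: [0]
Same: no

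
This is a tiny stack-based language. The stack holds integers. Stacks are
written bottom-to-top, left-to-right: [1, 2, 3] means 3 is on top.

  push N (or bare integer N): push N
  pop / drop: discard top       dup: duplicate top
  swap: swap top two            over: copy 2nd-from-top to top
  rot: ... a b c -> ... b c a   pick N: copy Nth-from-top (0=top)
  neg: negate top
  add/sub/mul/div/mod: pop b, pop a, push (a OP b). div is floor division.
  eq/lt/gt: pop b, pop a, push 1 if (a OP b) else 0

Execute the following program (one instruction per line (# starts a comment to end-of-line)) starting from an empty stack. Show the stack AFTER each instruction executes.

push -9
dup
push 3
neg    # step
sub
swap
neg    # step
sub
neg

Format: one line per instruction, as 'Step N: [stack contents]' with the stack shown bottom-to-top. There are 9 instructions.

Step 1: [-9]
Step 2: [-9, -9]
Step 3: [-9, -9, 3]
Step 4: [-9, -9, -3]
Step 5: [-9, -6]
Step 6: [-6, -9]
Step 7: [-6, 9]
Step 8: [-15]
Step 9: [15]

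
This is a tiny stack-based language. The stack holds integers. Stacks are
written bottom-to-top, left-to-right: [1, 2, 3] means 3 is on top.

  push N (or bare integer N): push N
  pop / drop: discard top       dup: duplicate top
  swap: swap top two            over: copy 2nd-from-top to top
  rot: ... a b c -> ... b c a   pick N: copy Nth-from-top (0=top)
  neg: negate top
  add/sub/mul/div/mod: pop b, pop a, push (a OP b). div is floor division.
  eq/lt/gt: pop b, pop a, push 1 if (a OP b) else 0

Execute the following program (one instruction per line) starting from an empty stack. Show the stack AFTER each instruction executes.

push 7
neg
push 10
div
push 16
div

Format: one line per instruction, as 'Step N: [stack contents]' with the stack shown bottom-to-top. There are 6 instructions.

Step 1: [7]
Step 2: [-7]
Step 3: [-7, 10]
Step 4: [-1]
Step 5: [-1, 16]
Step 6: [-1]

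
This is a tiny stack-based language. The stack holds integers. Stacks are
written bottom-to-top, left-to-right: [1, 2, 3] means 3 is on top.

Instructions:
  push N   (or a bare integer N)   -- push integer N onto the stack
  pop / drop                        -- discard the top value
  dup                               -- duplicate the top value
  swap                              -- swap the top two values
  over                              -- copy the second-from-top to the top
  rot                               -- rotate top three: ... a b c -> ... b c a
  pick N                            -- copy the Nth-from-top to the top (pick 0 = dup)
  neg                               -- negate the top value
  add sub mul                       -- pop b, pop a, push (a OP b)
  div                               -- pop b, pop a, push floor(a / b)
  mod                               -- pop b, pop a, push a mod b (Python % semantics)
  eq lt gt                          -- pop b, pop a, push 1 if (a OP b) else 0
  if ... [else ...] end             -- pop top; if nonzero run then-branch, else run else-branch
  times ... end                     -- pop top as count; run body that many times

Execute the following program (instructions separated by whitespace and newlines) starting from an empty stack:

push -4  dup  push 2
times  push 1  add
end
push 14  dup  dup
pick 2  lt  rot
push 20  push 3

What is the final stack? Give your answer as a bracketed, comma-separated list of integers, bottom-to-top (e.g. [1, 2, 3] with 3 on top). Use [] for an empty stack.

After 'push -4': [-4]
After 'dup': [-4, -4]
After 'push 2': [-4, -4, 2]
After 'times': [-4, -4]
After 'push 1': [-4, -4, 1]
After 'add': [-4, -3]
After 'push 1': [-4, -3, 1]
After 'add': [-4, -2]
After 'push 14': [-4, -2, 14]
After 'dup': [-4, -2, 14, 14]
After 'dup': [-4, -2, 14, 14, 14]
After 'pick 2': [-4, -2, 14, 14, 14, 14]
After 'lt': [-4, -2, 14, 14, 0]
After 'rot': [-4, -2, 14, 0, 14]
After 'push 20': [-4, -2, 14, 0, 14, 20]
After 'push 3': [-4, -2, 14, 0, 14, 20, 3]

Answer: [-4, -2, 14, 0, 14, 20, 3]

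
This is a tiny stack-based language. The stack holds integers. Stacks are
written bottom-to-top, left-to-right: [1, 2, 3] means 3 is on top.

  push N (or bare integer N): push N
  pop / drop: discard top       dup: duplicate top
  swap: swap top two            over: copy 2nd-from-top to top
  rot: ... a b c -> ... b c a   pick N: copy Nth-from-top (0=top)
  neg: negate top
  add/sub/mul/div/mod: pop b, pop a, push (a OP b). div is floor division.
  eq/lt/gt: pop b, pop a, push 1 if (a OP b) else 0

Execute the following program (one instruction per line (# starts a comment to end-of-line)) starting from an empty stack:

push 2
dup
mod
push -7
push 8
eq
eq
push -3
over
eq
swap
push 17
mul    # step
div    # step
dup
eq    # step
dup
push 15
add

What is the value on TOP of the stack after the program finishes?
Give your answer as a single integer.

Answer: 16

Derivation:
After 'push 2': [2]
After 'dup': [2, 2]
After 'mod': [0]
After 'push -7': [0, -7]
After 'push 8': [0, -7, 8]
After 'eq': [0, 0]
After 'eq': [1]
After 'push -3': [1, -3]
After 'over': [1, -3, 1]
After 'eq': [1, 0]
After 'swap': [0, 1]
After 'push 17': [0, 1, 17]
After 'mul': [0, 17]
After 'div': [0]
After 'dup': [0, 0]
After 'eq': [1]
After 'dup': [1, 1]
After 'push 15': [1, 1, 15]
After 'add': [1, 16]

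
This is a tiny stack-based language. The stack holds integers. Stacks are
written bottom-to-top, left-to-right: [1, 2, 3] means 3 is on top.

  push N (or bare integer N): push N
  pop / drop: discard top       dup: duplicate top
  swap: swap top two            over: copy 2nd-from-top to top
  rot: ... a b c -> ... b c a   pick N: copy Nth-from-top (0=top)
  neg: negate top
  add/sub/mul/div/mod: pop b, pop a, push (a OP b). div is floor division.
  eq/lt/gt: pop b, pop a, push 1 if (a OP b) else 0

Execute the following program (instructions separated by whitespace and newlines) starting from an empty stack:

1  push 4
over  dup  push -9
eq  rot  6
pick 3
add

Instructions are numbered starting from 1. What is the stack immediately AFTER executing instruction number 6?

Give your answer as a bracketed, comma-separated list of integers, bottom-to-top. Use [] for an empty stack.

Answer: [1, 4, 1, 0]

Derivation:
Step 1 ('1'): [1]
Step 2 ('push 4'): [1, 4]
Step 3 ('over'): [1, 4, 1]
Step 4 ('dup'): [1, 4, 1, 1]
Step 5 ('push -9'): [1, 4, 1, 1, -9]
Step 6 ('eq'): [1, 4, 1, 0]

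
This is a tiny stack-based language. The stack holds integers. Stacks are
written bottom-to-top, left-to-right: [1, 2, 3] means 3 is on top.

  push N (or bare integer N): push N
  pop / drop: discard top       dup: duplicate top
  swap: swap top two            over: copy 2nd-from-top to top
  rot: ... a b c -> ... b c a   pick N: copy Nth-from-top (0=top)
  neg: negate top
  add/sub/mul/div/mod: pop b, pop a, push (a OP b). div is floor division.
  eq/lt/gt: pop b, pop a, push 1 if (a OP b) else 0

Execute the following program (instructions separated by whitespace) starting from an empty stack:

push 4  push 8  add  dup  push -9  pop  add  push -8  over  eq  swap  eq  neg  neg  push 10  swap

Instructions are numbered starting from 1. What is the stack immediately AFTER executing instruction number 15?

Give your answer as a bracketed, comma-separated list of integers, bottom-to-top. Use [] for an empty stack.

Answer: [0, 10]

Derivation:
Step 1 ('push 4'): [4]
Step 2 ('push 8'): [4, 8]
Step 3 ('add'): [12]
Step 4 ('dup'): [12, 12]
Step 5 ('push -9'): [12, 12, -9]
Step 6 ('pop'): [12, 12]
Step 7 ('add'): [24]
Step 8 ('push -8'): [24, -8]
Step 9 ('over'): [24, -8, 24]
Step 10 ('eq'): [24, 0]
Step 11 ('swap'): [0, 24]
Step 12 ('eq'): [0]
Step 13 ('neg'): [0]
Step 14 ('neg'): [0]
Step 15 ('push 10'): [0, 10]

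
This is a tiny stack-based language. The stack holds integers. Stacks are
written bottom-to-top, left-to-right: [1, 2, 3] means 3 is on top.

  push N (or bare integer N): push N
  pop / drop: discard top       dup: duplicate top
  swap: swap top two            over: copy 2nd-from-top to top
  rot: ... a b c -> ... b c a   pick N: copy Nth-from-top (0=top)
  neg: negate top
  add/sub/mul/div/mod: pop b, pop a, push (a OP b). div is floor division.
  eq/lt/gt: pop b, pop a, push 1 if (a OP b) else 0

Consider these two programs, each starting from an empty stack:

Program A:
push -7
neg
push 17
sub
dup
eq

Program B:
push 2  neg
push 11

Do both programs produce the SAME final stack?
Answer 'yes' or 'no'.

Program A trace:
  After 'push -7': [-7]
  After 'neg': [7]
  After 'push 17': [7, 17]
  After 'sub': [-10]
  After 'dup': [-10, -10]
  After 'eq': [1]
Program A final stack: [1]

Program B trace:
  After 'push 2': [2]
  After 'neg': [-2]
  After 'push 11': [-2, 11]
Program B final stack: [-2, 11]
Same: no

Answer: no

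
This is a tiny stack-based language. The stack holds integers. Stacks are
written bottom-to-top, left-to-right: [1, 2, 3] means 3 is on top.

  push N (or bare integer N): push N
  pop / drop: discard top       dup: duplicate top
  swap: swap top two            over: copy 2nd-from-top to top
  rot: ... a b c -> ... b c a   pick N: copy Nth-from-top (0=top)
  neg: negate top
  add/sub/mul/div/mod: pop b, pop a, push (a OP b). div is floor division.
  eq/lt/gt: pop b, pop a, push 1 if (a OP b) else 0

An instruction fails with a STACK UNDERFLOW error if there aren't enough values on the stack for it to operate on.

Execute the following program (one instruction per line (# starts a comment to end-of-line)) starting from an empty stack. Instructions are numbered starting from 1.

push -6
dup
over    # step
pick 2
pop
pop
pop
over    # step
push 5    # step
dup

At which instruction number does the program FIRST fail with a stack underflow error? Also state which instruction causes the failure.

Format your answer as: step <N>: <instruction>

Step 1 ('push -6'): stack = [-6], depth = 1
Step 2 ('dup'): stack = [-6, -6], depth = 2
Step 3 ('over'): stack = [-6, -6, -6], depth = 3
Step 4 ('pick 2'): stack = [-6, -6, -6, -6], depth = 4
Step 5 ('pop'): stack = [-6, -6, -6], depth = 3
Step 6 ('pop'): stack = [-6, -6], depth = 2
Step 7 ('pop'): stack = [-6], depth = 1
Step 8 ('over'): needs 2 value(s) but depth is 1 — STACK UNDERFLOW

Answer: step 8: over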